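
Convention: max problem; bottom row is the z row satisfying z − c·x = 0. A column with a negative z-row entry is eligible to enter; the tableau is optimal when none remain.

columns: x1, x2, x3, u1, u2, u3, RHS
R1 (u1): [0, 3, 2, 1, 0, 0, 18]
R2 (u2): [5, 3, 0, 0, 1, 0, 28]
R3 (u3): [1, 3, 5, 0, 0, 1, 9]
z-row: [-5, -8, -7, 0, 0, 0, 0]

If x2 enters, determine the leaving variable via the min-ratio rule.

u3

Column x2 entries and ratios — u1: 18/3 = 6; u2: 28/3 = 28/3; u3: 9/3 = 3.
Smallest ratio is 3 in the row of u3, so u3 leaves.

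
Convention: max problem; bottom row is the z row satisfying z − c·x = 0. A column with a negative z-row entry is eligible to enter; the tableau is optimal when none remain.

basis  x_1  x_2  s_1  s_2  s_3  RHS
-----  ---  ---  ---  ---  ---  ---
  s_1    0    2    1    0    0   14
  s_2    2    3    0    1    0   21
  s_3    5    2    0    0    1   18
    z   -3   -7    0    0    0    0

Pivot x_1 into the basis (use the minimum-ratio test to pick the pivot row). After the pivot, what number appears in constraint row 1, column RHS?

Ratio test on column x_1 — row 1: entry 0 ≤ 0; row 2: 21/2 = 21/2; row 3: 18/5 = 18/5. Minimum is 18/5 at row 3 (s_3 leaves); pivot element 5.
Divide row 3 by 5; eliminate column x_1 from the other rows.
Row 1 update in column RHS: 14 − 0·(18/5) = 14.

14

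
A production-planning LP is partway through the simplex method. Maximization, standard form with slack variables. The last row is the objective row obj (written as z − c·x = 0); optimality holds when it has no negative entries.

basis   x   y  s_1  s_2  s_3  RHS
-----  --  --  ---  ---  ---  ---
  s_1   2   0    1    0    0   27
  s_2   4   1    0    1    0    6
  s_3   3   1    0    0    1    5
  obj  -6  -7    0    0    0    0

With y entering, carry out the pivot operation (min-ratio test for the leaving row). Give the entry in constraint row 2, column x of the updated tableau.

1

Ratio test on column y — row 1: entry 0 ≤ 0; row 2: 6/1 = 6; row 3: 5/1 = 5. Minimum is 5 at row 3 (s_3 leaves); pivot element 1.
Divide row 3 by 1; eliminate column y from the other rows.
Row 2 update in column x: 4 − 1·3 = 1.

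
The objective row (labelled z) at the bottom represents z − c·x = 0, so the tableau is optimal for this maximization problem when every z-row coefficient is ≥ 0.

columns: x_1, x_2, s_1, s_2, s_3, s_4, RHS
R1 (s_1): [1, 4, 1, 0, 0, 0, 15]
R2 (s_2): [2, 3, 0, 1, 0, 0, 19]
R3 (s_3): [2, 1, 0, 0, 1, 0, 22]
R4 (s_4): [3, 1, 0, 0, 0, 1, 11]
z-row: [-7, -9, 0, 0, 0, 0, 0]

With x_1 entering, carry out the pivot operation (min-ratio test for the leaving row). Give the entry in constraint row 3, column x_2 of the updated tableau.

1/3

Ratio test on column x_1 — row 1: 15/1 = 15; row 2: 19/2 = 19/2; row 3: 22/2 = 11; row 4: 11/3 = 11/3. Minimum is 11/3 at row 4 (s_4 leaves); pivot element 3.
Divide row 4 by 3; eliminate column x_1 from the other rows.
Row 3 update in column x_2: 1 − 2·(1/3) = 1/3.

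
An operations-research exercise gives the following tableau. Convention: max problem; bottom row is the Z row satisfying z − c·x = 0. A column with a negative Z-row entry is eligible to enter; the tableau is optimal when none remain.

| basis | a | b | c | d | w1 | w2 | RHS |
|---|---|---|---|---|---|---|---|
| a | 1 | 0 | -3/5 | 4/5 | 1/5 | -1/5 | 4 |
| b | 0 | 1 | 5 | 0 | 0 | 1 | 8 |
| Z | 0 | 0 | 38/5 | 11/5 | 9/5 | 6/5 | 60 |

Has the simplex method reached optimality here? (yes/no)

Every Z-row coefficient is ≥ 0, so the tableau is optimal.

yes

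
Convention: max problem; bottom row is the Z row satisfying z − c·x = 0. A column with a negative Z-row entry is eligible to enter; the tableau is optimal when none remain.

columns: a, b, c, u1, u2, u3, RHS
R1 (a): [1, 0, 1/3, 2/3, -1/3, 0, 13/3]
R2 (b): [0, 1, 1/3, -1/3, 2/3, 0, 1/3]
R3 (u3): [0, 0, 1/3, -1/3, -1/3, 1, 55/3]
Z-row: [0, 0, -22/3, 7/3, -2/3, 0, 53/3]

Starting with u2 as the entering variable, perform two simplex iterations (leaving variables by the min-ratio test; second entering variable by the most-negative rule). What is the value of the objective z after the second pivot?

Ratio test on column u2 — row 1: entry -1/3 ≤ 0; row 2: (1/3)/(2/3) = 1/2; row 3: entry -1/3 ≤ 0. Minimum is 1/2 at row 2 (b leaves); pivot element 2/3.
Pivot on row 2; the Z-row RHS becomes 53/3 − (-2/3)·(1/2) = 18.
Next entering variable (most negative Z-row entry -7): c.
Ratio test on column c — row 1: (9/2)/(1/2) = 9; row 2: (1/2)/(1/2) = 1; row 3: (37/2)/(1/2) = 37. Minimum is 1 at row 2 (u2 leaves); pivot element 1/2.
After the second pivot the Z-row RHS is 18 − (-7)·1 = 25.

25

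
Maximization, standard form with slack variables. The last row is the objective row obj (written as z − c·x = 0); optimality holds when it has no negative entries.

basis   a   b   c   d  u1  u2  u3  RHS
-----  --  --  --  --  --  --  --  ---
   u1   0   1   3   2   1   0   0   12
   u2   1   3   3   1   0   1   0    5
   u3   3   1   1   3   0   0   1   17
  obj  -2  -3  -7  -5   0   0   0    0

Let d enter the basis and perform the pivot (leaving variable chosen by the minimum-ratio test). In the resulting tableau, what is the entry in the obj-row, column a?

3

Ratio test on column d — row 1: 12/2 = 6; row 2: 5/1 = 5; row 3: 17/3 = 17/3. Minimum is 5 at row 2 (u2 leaves); pivot element 1.
Divide row 2 by 1; eliminate column d from the other rows.
obj-row update in column a: -2 − (-5)·1 = 3.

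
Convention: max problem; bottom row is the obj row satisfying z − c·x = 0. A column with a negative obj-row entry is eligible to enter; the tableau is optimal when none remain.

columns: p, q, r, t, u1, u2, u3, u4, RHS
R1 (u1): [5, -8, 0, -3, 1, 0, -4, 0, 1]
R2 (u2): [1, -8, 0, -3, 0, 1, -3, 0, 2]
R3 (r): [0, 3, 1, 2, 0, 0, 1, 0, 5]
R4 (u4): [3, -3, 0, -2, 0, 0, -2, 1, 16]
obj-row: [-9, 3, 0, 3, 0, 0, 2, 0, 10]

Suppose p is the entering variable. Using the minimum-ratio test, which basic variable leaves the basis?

Column p entries and ratios — u1: 1/5 = 1/5; u2: 2/1 = 2; r: 0 ≤ 0, skip; u4: 16/3 = 16/3.
Smallest ratio is 1/5 in the row of u1, so u1 leaves.

u1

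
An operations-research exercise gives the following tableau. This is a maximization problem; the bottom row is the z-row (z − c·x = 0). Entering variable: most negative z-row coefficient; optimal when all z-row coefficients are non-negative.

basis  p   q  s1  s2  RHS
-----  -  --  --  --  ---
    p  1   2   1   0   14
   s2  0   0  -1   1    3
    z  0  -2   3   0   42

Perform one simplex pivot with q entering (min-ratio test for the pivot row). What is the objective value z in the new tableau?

Ratio test on column q — row 1: 14/2 = 7; row 2: entry 0 ≤ 0. Minimum is 7 at row 1 (p leaves); pivot element 2.
Pivot on row 1; the z-row RHS becomes 42 − (-2)·7 = 56.

56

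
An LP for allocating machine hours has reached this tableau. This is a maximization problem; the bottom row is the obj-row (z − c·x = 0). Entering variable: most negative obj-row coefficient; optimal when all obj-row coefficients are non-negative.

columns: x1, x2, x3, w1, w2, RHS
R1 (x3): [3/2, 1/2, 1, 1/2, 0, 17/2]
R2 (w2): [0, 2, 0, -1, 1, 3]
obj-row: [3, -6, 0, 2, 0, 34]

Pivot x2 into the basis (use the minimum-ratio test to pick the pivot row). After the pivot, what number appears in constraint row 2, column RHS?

3/2

Ratio test on column x2 — row 1: (17/2)/(1/2) = 17; row 2: 3/2 = 3/2. Minimum is 3/2 at row 2 (w2 leaves); pivot element 2.
Divide row 2 by 2; eliminate column x2 from the other rows.
In the new row 2, the RHS entry is the old entry divided by the pivot: 3/2 = 3/2.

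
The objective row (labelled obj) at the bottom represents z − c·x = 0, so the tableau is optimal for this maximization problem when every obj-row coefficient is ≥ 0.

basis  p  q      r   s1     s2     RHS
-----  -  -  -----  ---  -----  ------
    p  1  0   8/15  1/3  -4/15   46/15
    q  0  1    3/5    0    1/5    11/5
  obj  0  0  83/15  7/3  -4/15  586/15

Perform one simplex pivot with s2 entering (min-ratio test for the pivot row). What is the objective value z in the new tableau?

Ratio test on column s2 — row 1: entry -4/15 ≤ 0; row 2: (11/5)/(1/5) = 11. Minimum is 11 at row 2 (q leaves); pivot element 1/5.
Pivot on row 2; the obj-row RHS becomes 586/15 − (-4/15)·11 = 42.

42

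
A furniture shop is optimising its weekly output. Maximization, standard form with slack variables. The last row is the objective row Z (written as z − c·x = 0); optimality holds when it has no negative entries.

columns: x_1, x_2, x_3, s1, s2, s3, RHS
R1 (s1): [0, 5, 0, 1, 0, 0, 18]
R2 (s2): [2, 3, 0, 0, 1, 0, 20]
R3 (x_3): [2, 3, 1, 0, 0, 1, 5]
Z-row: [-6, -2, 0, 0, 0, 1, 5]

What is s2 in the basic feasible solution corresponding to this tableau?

s2 is basic (row 2); its value is the RHS of that row, 20.

20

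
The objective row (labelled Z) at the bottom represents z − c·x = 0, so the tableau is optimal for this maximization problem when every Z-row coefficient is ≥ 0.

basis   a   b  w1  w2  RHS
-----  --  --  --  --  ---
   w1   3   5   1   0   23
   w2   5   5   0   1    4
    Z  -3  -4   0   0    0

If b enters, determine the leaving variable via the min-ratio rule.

w2

Column b entries and ratios — w1: 23/5 = 23/5; w2: 4/5 = 4/5.
Smallest ratio is 4/5 in the row of w2, so w2 leaves.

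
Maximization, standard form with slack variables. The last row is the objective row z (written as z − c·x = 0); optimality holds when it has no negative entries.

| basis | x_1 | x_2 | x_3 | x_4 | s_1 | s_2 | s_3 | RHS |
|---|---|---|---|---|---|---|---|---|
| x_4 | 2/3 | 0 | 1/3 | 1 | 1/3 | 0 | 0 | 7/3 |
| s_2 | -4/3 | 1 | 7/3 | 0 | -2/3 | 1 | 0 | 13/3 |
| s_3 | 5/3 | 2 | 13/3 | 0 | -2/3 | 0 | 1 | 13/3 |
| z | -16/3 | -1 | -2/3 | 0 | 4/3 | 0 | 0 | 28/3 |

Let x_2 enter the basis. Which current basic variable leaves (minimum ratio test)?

Column x_2 entries and ratios — x_4: 0 ≤ 0, skip; s_2: (13/3)/1 = 13/3; s_3: (13/3)/2 = 13/6.
Smallest ratio is 13/6 in the row of s_3, so s_3 leaves.

s_3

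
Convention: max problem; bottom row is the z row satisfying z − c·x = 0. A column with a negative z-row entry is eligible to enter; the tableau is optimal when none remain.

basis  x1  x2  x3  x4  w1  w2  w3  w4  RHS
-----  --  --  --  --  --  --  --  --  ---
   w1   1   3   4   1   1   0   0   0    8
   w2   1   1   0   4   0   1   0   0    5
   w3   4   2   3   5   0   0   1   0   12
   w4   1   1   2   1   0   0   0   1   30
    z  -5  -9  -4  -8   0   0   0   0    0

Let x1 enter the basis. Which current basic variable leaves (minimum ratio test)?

w3

Column x1 entries and ratios — w1: 8/1 = 8; w2: 5/1 = 5; w3: 12/4 = 3; w4: 30/1 = 30.
Smallest ratio is 3 in the row of w3, so w3 leaves.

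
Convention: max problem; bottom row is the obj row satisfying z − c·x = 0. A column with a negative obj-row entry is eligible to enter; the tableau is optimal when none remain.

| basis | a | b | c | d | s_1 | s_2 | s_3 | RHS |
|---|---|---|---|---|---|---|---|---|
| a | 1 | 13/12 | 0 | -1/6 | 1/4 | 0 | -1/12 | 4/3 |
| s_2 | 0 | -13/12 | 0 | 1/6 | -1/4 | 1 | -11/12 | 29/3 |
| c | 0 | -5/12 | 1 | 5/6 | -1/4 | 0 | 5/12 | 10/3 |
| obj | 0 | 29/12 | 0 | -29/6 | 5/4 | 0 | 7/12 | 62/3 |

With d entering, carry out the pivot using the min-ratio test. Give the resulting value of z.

Ratio test on column d — row 1: entry -1/6 ≤ 0; row 2: (29/3)/(1/6) = 58; row 3: (10/3)/(5/6) = 4. Minimum is 4 at row 3 (c leaves); pivot element 5/6.
Pivot on row 3; the obj-row RHS becomes 62/3 − (-29/6)·4 = 40.

40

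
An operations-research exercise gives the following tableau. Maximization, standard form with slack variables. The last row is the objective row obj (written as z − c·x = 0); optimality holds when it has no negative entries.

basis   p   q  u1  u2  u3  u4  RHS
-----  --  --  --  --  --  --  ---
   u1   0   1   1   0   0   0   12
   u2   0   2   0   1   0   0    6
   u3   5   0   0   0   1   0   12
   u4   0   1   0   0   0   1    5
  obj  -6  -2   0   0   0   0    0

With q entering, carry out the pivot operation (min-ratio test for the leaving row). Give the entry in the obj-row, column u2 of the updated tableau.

1

Ratio test on column q — row 1: 12/1 = 12; row 2: 6/2 = 3; row 3: entry 0 ≤ 0; row 4: 5/1 = 5. Minimum is 3 at row 2 (u2 leaves); pivot element 2.
Divide row 2 by 2; eliminate column q from the other rows.
obj-row update in column u2: 0 − (-2)·(1/2) = 1.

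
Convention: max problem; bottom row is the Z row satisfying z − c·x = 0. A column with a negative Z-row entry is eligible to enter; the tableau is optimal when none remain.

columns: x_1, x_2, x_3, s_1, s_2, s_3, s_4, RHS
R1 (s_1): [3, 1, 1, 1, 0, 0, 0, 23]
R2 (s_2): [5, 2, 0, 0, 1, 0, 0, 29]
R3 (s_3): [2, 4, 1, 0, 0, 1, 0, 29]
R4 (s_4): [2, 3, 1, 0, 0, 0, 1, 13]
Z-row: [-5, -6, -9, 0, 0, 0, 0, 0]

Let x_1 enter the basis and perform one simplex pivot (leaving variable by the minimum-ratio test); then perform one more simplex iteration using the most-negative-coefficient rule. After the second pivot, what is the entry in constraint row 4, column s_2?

-2/5

Ratio test on column x_1 — row 1: 23/3 = 23/3; row 2: 29/5 = 29/5; row 3: 29/2 = 29/2; row 4: 13/2 = 13/2. Minimum is 29/5 at row 2 (s_2 leaves); pivot element 5.
Divide row 2 by 5; eliminate column x_1 from the other rows.
Second iteration: most negative Z-row entry is -9 in column x_3, so x_3 enters.
Ratio test on column x_3 — row 1: (28/5)/1 = 28/5; row 2: entry 0 ≤ 0; row 3: (87/5)/1 = 87/5; row 4: (7/5)/1 = 7/5. Minimum is 7/5 at row 4 (s_4 leaves); pivot element 1.
Divide row 4 by 1; eliminate column x_3 from the other rows.
After both pivots, the entry at constraint row 4, column s_2 is -2/5.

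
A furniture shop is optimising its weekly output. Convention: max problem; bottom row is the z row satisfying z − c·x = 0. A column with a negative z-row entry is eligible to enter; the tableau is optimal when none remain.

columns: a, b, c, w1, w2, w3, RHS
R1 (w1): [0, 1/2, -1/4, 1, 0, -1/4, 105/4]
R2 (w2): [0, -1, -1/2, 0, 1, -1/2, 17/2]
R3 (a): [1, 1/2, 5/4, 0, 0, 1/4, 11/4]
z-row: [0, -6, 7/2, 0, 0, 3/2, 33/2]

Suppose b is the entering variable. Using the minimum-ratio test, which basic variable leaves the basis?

Column b entries and ratios — w1: (105/4)/(1/2) = 105/2; w2: -1 ≤ 0, skip; a: (11/4)/(1/2) = 11/2.
Smallest ratio is 11/2 in the row of a, so a leaves.

a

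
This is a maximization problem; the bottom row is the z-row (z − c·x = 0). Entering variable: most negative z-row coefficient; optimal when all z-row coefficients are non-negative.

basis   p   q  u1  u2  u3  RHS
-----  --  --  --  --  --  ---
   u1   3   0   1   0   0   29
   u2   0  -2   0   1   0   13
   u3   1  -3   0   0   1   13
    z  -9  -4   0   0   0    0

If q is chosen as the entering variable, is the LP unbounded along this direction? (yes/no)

yes

Every constraint-row entry in column q is ≤ 0, so increasing q is unbounded.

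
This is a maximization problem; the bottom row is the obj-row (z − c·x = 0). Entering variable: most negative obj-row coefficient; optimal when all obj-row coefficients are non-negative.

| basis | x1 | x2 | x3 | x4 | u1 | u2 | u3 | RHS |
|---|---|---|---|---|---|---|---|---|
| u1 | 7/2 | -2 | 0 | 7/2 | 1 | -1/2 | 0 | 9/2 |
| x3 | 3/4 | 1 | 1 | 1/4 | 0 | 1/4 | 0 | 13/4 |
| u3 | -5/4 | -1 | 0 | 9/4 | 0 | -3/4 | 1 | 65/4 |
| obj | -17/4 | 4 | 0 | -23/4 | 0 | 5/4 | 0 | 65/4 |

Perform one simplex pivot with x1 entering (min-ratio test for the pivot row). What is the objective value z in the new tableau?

Ratio test on column x1 — row 1: (9/2)/(7/2) = 9/7; row 2: (13/4)/(3/4) = 13/3; row 3: entry -5/4 ≤ 0. Minimum is 9/7 at row 1 (u1 leaves); pivot element 7/2.
Pivot on row 1; the obj-row RHS becomes 65/4 − (-17/4)·(9/7) = 152/7.

152/7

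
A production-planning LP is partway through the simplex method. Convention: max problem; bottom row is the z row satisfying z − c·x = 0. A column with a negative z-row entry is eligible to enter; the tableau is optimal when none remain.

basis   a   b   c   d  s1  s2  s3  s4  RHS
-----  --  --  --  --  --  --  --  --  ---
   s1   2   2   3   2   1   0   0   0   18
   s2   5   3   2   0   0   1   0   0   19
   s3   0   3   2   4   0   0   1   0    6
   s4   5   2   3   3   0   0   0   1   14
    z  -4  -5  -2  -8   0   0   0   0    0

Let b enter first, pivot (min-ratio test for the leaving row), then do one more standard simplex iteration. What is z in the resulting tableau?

18

Ratio test on column b — row 1: 18/2 = 9; row 2: 19/3 = 19/3; row 3: 6/3 = 2; row 4: 14/2 = 7. Minimum is 2 at row 3 (s3 leaves); pivot element 3.
Pivot on row 3; the z-row RHS becomes 0 − (-5)·2 = 10.
Next entering variable (most negative z-row entry -4): a.
Ratio test on column a — row 1: 14/2 = 7; row 2: 13/5 = 13/5; row 3: entry 0 ≤ 0; row 4: 10/5 = 2. Minimum is 2 at row 4 (s4 leaves); pivot element 5.
After the second pivot the z-row RHS is 10 − (-4)·2 = 18.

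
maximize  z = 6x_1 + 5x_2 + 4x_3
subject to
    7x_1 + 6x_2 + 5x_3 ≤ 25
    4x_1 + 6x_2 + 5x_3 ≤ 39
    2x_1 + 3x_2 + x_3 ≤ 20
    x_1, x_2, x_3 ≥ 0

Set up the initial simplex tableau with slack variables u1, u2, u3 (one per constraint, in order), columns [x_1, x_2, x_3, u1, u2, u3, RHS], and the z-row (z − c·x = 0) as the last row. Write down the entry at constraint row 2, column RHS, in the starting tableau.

39

The RHS of constraint 2 is b_2 = 39.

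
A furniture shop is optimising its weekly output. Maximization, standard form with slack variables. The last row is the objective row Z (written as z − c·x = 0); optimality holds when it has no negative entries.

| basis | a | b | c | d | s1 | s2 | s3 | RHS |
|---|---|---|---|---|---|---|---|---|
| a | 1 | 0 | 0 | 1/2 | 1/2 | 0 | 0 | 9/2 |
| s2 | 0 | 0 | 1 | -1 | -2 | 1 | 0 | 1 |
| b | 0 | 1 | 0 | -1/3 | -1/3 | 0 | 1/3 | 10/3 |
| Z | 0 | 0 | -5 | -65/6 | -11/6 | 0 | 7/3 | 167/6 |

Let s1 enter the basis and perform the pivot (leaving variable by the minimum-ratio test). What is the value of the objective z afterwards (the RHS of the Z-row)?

133/3

Ratio test on column s1 — row 1: (9/2)/(1/2) = 9; row 2: entry -2 ≤ 0; row 3: entry -1/3 ≤ 0. Minimum is 9 at row 1 (a leaves); pivot element 1/2.
Pivot on row 1; the Z-row RHS becomes 167/6 − (-11/6)·9 = 133/3.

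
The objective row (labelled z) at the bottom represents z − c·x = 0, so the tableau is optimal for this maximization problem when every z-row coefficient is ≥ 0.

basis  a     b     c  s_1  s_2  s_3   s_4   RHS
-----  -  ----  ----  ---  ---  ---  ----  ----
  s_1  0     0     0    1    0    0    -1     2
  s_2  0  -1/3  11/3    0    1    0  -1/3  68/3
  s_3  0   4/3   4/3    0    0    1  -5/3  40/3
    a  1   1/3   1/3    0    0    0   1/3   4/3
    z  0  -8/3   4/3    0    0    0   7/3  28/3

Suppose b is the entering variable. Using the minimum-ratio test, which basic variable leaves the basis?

a

Column b entries and ratios — s_1: 0 ≤ 0, skip; s_2: -1/3 ≤ 0, skip; s_3: (40/3)/(4/3) = 10; a: (4/3)/(1/3) = 4.
Smallest ratio is 4 in the row of a, so a leaves.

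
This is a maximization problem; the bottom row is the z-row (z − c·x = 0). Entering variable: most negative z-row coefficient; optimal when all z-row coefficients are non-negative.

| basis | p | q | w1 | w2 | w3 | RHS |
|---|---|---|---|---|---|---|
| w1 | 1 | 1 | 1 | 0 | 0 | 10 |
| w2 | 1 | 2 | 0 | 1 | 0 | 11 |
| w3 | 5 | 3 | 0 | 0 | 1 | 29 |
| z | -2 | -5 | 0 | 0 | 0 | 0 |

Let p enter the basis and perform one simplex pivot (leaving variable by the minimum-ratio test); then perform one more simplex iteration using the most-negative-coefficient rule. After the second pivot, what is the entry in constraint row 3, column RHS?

Ratio test on column p — row 1: 10/1 = 10; row 2: 11/1 = 11; row 3: 29/5 = 29/5. Minimum is 29/5 at row 3 (w3 leaves); pivot element 5.
Divide row 3 by 5; eliminate column p from the other rows.
Second iteration: most negative z-row entry is -19/5 in column q, so q enters.
Ratio test on column q — row 1: (21/5)/(2/5) = 21/2; row 2: (26/5)/(7/5) = 26/7; row 3: (29/5)/(3/5) = 29/3. Minimum is 26/7 at row 2 (w2 leaves); pivot element 7/5.
Divide row 2 by 7/5; eliminate column q from the other rows.
After both pivots, the entry at constraint row 3, column RHS is 25/7.

25/7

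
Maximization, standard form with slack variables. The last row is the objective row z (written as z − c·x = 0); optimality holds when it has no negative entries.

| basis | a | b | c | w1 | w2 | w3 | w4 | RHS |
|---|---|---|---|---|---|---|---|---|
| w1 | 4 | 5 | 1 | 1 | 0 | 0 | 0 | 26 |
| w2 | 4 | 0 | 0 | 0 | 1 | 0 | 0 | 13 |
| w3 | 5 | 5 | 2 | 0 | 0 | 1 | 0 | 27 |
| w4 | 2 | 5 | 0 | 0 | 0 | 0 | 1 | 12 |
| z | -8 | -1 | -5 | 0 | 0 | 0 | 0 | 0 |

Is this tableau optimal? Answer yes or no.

no

The z-row has a negative entry -8 in column a, so it is not optimal.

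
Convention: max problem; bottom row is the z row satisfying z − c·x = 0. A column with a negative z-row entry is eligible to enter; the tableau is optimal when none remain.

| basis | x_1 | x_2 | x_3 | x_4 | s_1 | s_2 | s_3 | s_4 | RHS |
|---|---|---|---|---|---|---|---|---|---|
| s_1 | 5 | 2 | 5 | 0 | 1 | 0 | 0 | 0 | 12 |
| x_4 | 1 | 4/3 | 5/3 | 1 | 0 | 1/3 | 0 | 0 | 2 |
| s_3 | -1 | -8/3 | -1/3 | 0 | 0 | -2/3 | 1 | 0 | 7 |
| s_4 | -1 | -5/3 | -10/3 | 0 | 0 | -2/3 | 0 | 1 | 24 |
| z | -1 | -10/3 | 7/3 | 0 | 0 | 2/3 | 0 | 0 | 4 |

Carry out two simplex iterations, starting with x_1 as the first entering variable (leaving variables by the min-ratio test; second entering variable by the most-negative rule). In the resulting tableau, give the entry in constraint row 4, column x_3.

-5/4

Ratio test on column x_1 — row 1: 12/5 = 12/5; row 2: 2/1 = 2; row 3: entry -1 ≤ 0; row 4: entry -1 ≤ 0. Minimum is 2 at row 2 (x_4 leaves); pivot element 1.
Divide row 2 by 1; eliminate column x_1 from the other rows.
Second iteration: most negative z-row entry is -2 in column x_2, so x_2 enters.
Ratio test on column x_2 — row 1: entry -14/3 ≤ 0; row 2: 2/(4/3) = 3/2; row 3: entry -4/3 ≤ 0; row 4: entry -1/3 ≤ 0. Minimum is 3/2 at row 2 (x_1 leaves); pivot element 4/3.
Divide row 2 by 4/3; eliminate column x_2 from the other rows.
After both pivots, the entry at constraint row 4, column x_3 is -5/4.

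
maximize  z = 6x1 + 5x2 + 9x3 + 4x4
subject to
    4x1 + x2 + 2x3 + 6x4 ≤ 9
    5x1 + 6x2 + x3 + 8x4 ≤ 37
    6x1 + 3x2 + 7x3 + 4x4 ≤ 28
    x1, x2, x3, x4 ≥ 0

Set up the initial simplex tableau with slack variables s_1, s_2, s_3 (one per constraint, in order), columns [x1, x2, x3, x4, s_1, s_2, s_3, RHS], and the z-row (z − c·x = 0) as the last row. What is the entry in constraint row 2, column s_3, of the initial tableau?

Slack s_3 belongs to constraint 3; its column is the unit vector e_3, so the entry in row 2 is 0.

0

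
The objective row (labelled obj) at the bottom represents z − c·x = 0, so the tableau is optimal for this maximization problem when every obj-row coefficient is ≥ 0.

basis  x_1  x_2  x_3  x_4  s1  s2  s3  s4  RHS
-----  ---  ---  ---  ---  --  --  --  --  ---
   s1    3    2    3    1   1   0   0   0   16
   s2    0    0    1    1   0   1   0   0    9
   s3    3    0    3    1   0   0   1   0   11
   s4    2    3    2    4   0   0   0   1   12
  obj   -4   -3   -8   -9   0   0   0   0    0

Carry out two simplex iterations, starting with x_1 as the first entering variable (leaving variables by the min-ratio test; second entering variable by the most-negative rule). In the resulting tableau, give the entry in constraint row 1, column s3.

-1

Ratio test on column x_1 — row 1: 16/3 = 16/3; row 2: entry 0 ≤ 0; row 3: 11/3 = 11/3; row 4: 12/2 = 6. Minimum is 11/3 at row 3 (s3 leaves); pivot element 3.
Divide row 3 by 3; eliminate column x_1 from the other rows.
Second iteration: most negative obj-row entry is -23/3 in column x_4, so x_4 enters.
Ratio test on column x_4 — row 1: entry 0 ≤ 0; row 2: 9/1 = 9; row 3: (11/3)/(1/3) = 11; row 4: (14/3)/(10/3) = 7/5. Minimum is 7/5 at row 4 (s4 leaves); pivot element 10/3.
Divide row 4 by 10/3; eliminate column x_4 from the other rows.
After both pivots, the entry at constraint row 1, column s3 is -1.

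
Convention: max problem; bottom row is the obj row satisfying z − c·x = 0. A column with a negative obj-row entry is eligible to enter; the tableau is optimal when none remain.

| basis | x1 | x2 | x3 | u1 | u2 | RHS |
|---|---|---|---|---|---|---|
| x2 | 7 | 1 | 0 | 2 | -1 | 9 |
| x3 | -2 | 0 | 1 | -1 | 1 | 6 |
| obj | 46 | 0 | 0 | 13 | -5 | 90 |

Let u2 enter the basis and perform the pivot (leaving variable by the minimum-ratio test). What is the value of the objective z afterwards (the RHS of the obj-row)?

120

Ratio test on column u2 — row 1: entry -1 ≤ 0; row 2: 6/1 = 6. Minimum is 6 at row 2 (x3 leaves); pivot element 1.
Pivot on row 2; the obj-row RHS becomes 90 − (-5)·6 = 120.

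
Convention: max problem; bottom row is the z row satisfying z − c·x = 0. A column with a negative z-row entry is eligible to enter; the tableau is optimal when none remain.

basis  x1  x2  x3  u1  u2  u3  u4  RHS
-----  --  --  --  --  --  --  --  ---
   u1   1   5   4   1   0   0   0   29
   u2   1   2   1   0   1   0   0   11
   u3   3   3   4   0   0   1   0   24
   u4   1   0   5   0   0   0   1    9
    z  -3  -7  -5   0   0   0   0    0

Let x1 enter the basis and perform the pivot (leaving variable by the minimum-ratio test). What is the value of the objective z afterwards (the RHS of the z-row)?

Ratio test on column x1 — row 1: 29/1 = 29; row 2: 11/1 = 11; row 3: 24/3 = 8; row 4: 9/1 = 9. Minimum is 8 at row 3 (u3 leaves); pivot element 3.
Pivot on row 3; the z-row RHS becomes 0 − (-3)·8 = 24.

24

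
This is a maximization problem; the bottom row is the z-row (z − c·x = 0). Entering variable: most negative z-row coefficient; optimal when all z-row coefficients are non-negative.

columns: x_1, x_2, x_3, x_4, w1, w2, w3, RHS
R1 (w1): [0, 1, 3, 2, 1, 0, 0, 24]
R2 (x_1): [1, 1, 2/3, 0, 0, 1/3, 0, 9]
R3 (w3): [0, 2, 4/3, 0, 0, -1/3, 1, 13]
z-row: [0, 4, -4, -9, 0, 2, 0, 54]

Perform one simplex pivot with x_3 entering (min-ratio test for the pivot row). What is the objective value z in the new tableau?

Ratio test on column x_3 — row 1: 24/3 = 8; row 2: 9/(2/3) = 27/2; row 3: 13/(4/3) = 39/4. Minimum is 8 at row 1 (w1 leaves); pivot element 3.
Pivot on row 1; the z-row RHS becomes 54 − (-4)·8 = 86.

86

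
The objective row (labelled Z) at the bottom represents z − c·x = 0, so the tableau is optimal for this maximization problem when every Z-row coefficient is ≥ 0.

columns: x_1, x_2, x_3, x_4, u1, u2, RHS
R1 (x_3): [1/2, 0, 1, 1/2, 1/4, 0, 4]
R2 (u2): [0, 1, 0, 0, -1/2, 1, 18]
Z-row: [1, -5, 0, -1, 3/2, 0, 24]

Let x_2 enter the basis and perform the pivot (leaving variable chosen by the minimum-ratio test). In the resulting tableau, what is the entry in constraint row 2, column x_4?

Ratio test on column x_2 — row 1: entry 0 ≤ 0; row 2: 18/1 = 18. Minimum is 18 at row 2 (u2 leaves); pivot element 1.
Divide row 2 by 1; eliminate column x_2 from the other rows.
In the new row 2, the x_4 entry is the old entry divided by the pivot: 0/1 = 0.

0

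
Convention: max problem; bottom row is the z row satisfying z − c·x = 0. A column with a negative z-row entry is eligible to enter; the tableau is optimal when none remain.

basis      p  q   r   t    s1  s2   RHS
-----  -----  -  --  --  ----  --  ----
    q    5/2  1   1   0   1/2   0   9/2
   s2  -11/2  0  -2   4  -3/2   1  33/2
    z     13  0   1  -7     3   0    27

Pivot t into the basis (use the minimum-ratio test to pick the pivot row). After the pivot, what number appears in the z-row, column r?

-5/2

Ratio test on column t — row 1: entry 0 ≤ 0; row 2: (33/2)/4 = 33/8. Minimum is 33/8 at row 2 (s2 leaves); pivot element 4.
Divide row 2 by 4; eliminate column t from the other rows.
z-row update in column r: 1 − (-7)·(-1/2) = -5/2.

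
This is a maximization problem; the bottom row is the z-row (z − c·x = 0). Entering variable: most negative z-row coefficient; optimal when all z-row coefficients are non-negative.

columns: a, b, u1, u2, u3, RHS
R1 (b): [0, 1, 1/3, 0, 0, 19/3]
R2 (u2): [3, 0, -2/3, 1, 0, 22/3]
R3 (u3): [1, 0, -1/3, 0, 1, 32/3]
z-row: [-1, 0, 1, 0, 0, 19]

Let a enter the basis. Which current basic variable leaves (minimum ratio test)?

u2

Column a entries and ratios — b: 0 ≤ 0, skip; u2: (22/3)/3 = 22/9; u3: (32/3)/1 = 32/3.
Smallest ratio is 22/9 in the row of u2, so u2 leaves.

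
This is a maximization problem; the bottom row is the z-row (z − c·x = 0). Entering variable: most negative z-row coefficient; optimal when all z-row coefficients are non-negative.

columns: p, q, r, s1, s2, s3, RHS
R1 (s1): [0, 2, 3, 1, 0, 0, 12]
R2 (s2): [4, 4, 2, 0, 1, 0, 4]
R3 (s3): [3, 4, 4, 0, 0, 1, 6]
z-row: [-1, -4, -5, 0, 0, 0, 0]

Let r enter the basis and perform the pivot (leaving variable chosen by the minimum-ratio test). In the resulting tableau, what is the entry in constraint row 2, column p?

5/2

Ratio test on column r — row 1: 12/3 = 4; row 2: 4/2 = 2; row 3: 6/4 = 3/2. Minimum is 3/2 at row 3 (s3 leaves); pivot element 4.
Divide row 3 by 4; eliminate column r from the other rows.
Row 2 update in column p: 4 − 2·(3/4) = 5/2.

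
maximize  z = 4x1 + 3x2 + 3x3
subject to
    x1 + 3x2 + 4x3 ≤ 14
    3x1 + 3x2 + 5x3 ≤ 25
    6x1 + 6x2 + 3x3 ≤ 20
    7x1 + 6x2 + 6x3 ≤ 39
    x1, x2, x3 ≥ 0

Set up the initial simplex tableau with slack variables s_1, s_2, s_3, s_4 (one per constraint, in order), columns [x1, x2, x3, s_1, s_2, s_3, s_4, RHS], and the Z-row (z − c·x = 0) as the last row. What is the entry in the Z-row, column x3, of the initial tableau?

The Z-row carries the negated objective coefficients: the x3 entry is -3.

-3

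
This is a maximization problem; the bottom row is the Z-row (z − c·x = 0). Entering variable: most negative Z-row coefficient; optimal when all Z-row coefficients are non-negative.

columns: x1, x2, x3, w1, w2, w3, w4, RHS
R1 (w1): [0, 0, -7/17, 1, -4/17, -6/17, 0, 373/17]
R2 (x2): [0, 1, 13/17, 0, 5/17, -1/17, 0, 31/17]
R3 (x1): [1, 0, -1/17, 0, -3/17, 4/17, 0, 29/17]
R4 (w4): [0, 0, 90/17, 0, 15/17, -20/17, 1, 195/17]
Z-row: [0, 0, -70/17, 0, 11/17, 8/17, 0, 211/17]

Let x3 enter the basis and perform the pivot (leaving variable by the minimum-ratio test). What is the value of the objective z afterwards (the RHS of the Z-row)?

Ratio test on column x3 — row 1: entry -7/17 ≤ 0; row 2: (31/17)/(13/17) = 31/13; row 3: entry -1/17 ≤ 0; row 4: (195/17)/(90/17) = 13/6. Minimum is 13/6 at row 4 (w4 leaves); pivot element 90/17.
Pivot on row 4; the Z-row RHS becomes 211/17 − (-70/17)·(13/6) = 64/3.

64/3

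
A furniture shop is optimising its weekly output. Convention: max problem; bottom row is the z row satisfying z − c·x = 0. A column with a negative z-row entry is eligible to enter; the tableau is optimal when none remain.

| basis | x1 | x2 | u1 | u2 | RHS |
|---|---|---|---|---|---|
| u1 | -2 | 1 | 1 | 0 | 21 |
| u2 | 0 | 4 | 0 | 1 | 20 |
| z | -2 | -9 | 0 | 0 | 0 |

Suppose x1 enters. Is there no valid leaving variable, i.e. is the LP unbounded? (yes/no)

Every constraint-row entry in column x1 is ≤ 0, so increasing x1 is unbounded.

yes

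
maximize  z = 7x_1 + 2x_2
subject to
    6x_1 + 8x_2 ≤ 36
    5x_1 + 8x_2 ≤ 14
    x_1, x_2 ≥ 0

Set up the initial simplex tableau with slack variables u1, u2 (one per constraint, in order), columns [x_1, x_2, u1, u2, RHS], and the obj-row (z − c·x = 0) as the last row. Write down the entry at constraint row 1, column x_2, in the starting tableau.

Constraint 1 has coefficient 8 on x_2.

8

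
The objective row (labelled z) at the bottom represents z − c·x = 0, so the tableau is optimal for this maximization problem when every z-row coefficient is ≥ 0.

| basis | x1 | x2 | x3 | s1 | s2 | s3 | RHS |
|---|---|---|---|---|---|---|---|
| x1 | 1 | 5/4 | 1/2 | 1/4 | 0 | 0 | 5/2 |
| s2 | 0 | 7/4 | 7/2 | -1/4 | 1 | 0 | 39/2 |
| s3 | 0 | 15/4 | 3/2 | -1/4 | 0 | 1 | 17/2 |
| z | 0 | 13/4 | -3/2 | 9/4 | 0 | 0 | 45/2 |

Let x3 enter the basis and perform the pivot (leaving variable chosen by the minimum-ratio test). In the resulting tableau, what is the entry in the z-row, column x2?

Ratio test on column x3 — row 1: (5/2)/(1/2) = 5; row 2: (39/2)/(7/2) = 39/7; row 3: (17/2)/(3/2) = 17/3. Minimum is 5 at row 1 (x1 leaves); pivot element 1/2.
Divide row 1 by 1/2; eliminate column x3 from the other rows.
z-row update in column x2: 13/4 − (-3/2)·(5/2) = 7.

7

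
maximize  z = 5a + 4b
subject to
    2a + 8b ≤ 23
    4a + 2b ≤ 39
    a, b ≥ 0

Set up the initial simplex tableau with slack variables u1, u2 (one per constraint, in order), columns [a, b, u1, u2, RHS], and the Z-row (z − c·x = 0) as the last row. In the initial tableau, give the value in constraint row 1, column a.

2

Constraint 1 has coefficient 2 on a.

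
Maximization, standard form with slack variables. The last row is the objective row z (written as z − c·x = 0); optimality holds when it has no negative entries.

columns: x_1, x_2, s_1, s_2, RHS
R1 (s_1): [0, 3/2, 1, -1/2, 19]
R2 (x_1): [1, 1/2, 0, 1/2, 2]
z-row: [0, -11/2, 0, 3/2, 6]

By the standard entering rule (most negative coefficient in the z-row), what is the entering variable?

Negative z-row entries: x_2: -11/2.
The most negative is -11/2 in column x_2, so x_2 enters.

x_2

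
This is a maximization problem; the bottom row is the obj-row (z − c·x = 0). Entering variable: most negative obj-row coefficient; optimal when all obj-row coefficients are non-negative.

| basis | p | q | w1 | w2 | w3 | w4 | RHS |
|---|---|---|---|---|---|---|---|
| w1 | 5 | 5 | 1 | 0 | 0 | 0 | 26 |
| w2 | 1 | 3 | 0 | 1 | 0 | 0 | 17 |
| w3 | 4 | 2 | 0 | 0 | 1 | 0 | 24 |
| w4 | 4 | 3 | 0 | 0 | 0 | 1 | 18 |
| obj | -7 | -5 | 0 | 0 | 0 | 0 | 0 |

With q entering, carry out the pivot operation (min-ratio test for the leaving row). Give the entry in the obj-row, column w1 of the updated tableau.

1

Ratio test on column q — row 1: 26/5 = 26/5; row 2: 17/3 = 17/3; row 3: 24/2 = 12; row 4: 18/3 = 6. Minimum is 26/5 at row 1 (w1 leaves); pivot element 5.
Divide row 1 by 5; eliminate column q from the other rows.
obj-row update in column w1: 0 − (-5)·(1/5) = 1.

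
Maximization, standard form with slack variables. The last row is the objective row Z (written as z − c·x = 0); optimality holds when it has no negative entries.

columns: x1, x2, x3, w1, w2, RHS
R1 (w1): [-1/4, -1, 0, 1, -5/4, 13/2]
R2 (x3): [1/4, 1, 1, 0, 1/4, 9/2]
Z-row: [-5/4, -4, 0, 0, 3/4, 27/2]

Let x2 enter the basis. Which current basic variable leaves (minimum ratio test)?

Column x2 entries and ratios — w1: -1 ≤ 0, skip; x3: (9/2)/1 = 9/2.
Smallest ratio is 9/2 in the row of x3, so x3 leaves.

x3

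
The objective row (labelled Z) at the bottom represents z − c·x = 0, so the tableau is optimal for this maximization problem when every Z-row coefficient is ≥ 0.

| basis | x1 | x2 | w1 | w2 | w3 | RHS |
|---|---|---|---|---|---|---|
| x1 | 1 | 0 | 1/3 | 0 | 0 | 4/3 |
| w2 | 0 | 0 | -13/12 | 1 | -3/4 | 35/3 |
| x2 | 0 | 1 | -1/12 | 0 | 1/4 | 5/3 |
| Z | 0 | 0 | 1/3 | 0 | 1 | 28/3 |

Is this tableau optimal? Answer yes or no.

Every Z-row coefficient is ≥ 0, so the tableau is optimal.

yes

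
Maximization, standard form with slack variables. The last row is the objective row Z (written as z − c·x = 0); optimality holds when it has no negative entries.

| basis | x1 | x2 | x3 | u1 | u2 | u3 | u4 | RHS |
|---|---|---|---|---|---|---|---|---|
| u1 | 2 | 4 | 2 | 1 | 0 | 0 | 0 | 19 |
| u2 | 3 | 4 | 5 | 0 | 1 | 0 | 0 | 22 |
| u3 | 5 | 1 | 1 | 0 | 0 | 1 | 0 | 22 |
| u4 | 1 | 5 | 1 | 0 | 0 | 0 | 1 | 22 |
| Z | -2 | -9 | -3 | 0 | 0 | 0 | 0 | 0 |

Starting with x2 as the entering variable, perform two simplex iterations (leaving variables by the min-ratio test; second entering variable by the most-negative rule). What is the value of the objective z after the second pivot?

Ratio test on column x2 — row 1: 19/4 = 19/4; row 2: 22/4 = 11/2; row 3: 22/1 = 22; row 4: 22/5 = 22/5. Minimum is 22/5 at row 4 (u4 leaves); pivot element 5.
Pivot on row 4; the Z-row RHS becomes 0 − (-9)·(22/5) = 198/5.
Next entering variable (most negative Z-row entry -6/5): x3.
Ratio test on column x3 — row 1: (7/5)/(6/5) = 7/6; row 2: (22/5)/(21/5) = 22/21; row 3: (88/5)/(4/5) = 22; row 4: (22/5)/(1/5) = 22. Minimum is 22/21 at row 2 (u2 leaves); pivot element 21/5.
After the second pivot the Z-row RHS is 198/5 − (-6/5)·(22/21) = 286/7.

286/7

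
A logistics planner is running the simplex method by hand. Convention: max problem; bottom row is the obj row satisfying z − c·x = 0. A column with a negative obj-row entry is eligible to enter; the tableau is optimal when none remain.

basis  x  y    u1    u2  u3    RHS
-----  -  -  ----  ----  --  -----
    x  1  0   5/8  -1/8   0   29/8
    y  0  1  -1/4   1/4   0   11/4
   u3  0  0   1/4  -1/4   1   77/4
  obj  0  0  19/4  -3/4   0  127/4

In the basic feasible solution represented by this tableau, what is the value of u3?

u3 is basic (row 3); its value is the RHS of that row, 77/4.

77/4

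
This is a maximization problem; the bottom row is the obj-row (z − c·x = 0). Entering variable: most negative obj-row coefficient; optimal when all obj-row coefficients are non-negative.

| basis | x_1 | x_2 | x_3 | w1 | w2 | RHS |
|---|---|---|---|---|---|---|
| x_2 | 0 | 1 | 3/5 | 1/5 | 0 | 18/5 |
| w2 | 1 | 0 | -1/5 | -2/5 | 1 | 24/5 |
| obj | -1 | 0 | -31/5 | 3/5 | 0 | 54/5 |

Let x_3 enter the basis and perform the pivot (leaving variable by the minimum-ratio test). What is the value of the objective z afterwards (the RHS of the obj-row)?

48

Ratio test on column x_3 — row 1: (18/5)/(3/5) = 6; row 2: entry -1/5 ≤ 0. Minimum is 6 at row 1 (x_2 leaves); pivot element 3/5.
Pivot on row 1; the obj-row RHS becomes 54/5 − (-31/5)·6 = 48.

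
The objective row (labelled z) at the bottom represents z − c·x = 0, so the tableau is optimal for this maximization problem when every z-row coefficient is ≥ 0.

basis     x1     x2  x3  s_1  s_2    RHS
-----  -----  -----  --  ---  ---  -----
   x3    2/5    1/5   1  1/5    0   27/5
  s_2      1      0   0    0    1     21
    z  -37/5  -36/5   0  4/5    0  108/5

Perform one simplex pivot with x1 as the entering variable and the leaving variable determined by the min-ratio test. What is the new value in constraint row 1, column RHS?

Ratio test on column x1 — row 1: (27/5)/(2/5) = 27/2; row 2: 21/1 = 21. Minimum is 27/2 at row 1 (x3 leaves); pivot element 2/5.
Divide row 1 by 2/5; eliminate column x1 from the other rows.
In the new row 1, the RHS entry is the old entry divided by the pivot: (27/5)/(2/5) = 27/2.

27/2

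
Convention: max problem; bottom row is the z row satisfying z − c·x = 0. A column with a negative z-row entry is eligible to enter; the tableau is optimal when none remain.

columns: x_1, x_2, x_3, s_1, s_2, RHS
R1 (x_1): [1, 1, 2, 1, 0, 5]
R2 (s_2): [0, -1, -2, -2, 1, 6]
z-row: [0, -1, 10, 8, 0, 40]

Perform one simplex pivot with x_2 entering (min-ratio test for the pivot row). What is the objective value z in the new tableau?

45

Ratio test on column x_2 — row 1: 5/1 = 5; row 2: entry -1 ≤ 0. Minimum is 5 at row 1 (x_1 leaves); pivot element 1.
Pivot on row 1; the z-row RHS becomes 40 − (-1)·5 = 45.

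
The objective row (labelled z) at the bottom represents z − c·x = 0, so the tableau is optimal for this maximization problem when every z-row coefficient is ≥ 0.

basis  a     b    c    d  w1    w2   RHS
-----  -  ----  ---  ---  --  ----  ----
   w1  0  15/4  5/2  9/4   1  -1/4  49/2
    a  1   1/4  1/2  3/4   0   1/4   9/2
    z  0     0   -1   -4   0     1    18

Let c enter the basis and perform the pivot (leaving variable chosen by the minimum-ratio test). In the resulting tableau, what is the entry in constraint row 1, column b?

5/2

Ratio test on column c — row 1: (49/2)/(5/2) = 49/5; row 2: (9/2)/(1/2) = 9. Minimum is 9 at row 2 (a leaves); pivot element 1/2.
Divide row 2 by 1/2; eliminate column c from the other rows.
Row 1 update in column b: 15/4 − (5/2)·(1/2) = 5/2.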